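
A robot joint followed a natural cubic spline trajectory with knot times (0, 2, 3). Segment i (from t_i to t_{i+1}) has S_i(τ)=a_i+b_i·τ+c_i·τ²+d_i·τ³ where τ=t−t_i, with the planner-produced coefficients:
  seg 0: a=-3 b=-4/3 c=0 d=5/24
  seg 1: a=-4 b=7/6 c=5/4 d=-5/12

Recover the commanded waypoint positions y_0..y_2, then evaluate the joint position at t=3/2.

y_0=-3 y_1=-4 y_2=-2
S(3/2) = -275/64

y_0 = S_0(0) = a_0 = -3
y_1 = S_1(0) = a_1 = -4
y_2 = S_1(1) = -2
t_q=3/2 is in segment 0 (τ=3/2); S_0(τ)=-275/64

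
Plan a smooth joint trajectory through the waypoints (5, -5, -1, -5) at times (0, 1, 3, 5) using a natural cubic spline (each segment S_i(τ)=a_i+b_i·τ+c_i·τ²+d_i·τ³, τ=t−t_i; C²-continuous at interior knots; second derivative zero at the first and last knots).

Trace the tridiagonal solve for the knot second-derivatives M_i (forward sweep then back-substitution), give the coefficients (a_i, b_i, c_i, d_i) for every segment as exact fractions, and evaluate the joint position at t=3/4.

Δ: Δ0=-10, Δ1=2, Δ2=-2
row 1: diag=6, rhs=72; c'=1/3, d'=12
row 2: denom=8−2·1/3=22/3; d'=(-24−2·12)/(22/3)=-72/11
back: M2=-72/11
back: M1=12−1/3·-72/11=156/11
M: M0=0, M1=156/11, M2=-72/11, M3=0
seg 0: a=5, c=M0/2=0, d=(M1−M0)/(6·1)=26/11, b=Δ0−h0·(2M0+M1)/6=-136/11
seg 1: a=-5, c=M1/2=78/11, d=(M2−M1)/(6·2)=-19/11, b=Δ1−h1·(2M1+M2)/6=-58/11
seg 2: a=-1, c=M2/2=-36/11, d=(M3−M2)/(6·2)=6/11, b=Δ2−h2·(2M2+M3)/6=26/11
t_q=3/4 → seg 0, τ=3/4; S=5+-136/11·τ+0·τ²+26/11·τ³=-1153/352

  seg 0: a=5 b=-136/11 c=0 d=26/11
  seg 1: a=-5 b=-58/11 c=78/11 d=-19/11
  seg 2: a=-1 b=26/11 c=-36/11 d=6/11
S(3/4) = -1153/352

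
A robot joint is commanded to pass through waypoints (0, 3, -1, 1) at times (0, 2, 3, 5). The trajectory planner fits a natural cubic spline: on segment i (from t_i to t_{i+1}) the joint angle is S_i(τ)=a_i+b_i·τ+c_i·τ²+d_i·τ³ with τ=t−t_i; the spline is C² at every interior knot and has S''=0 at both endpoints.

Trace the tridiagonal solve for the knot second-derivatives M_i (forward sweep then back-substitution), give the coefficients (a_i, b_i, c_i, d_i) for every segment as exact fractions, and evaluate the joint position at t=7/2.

  seg 0: a=0 b=257/70 c=0 d=-19/35
  seg 1: a=3 b=-199/70 c=-114/35 d=21/10
  seg 2: a=-1 b=-107/35 c=213/70 d=-71/140
S(7/2) = -293/160

Δ: Δ0=3/2, Δ1=-4, Δ2=1
row 1: diag=6, rhs=-33; c'=1/6, d'=-11/2
row 2: denom=6−1·1/6=35/6; d'=(30−1·-11/2)/(35/6)=213/35
back: M2=213/35
back: M1=-11/2−1/6·213/35=-228/35
M: M0=0, M1=-228/35, M2=213/35, M3=0
seg 0: a=0, c=M0/2=0, d=(M1−M0)/(6·2)=-19/35, b=Δ0−h0·(2M0+M1)/6=257/70
seg 1: a=3, c=M1/2=-114/35, d=(M2−M1)/(6·1)=21/10, b=Δ1−h1·(2M1+M2)/6=-199/70
seg 2: a=-1, c=M2/2=213/70, d=(M3−M2)/(6·2)=-71/140, b=Δ2−h2·(2M2+M3)/6=-107/35
t_q=7/2 → seg 2, τ=1/2; S=-1+-107/35·τ+213/70·τ²+-71/140·τ³=-293/160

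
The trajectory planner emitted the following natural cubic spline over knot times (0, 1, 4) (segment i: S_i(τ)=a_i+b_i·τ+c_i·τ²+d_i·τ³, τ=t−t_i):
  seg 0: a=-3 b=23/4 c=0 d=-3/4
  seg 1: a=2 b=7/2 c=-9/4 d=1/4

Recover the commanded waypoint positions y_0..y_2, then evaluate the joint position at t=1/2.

y_0=-3 y_1=2 y_2=-1
S(1/2) = -7/32

y_0 = S_0(0) = a_0 = -3
y_1 = S_1(0) = a_1 = 2
y_2 = S_1(3) = -1
t_q=1/2 is in segment 0 (τ=1/2); S_0(τ)=-7/32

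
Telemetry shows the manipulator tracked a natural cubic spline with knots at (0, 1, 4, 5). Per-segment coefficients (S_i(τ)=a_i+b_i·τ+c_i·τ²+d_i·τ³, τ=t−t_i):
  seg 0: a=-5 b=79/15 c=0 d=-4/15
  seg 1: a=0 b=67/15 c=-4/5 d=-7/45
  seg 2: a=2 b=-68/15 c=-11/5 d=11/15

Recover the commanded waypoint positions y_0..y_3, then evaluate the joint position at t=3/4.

y_0 = S_0(0) = a_0 = -5
y_1 = S_1(0) = a_1 = 0
y_2 = S_2(0) = a_2 = 2
y_3 = S_2(1) = -4
t_q=3/4 is in segment 0 (τ=3/4); S_0(τ)=-93/80

y_0=-5 y_1=0 y_2=2 y_3=-4
S(3/4) = -93/80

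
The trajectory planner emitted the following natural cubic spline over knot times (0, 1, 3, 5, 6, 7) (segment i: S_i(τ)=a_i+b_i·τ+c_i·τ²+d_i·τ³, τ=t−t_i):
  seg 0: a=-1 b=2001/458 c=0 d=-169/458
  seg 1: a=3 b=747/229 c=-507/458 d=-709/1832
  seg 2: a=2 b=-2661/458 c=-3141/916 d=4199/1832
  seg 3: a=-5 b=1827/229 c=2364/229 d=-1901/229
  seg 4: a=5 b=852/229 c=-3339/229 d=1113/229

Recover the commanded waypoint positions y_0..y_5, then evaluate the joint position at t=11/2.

y_0=-1 y_1=3 y_2=2 y_3=-5 y_4=5 y_5=-1
S(11/2) = 975/1832

y_0 = S_0(0) = a_0 = -1
y_1 = S_1(0) = a_1 = 3
y_2 = S_2(0) = a_2 = 2
y_3 = S_3(0) = a_3 = -5
y_4 = S_4(0) = a_4 = 5
y_5 = S_4(1) = -1
t_q=11/2 is in segment 3 (τ=1/2); S_3(τ)=975/1832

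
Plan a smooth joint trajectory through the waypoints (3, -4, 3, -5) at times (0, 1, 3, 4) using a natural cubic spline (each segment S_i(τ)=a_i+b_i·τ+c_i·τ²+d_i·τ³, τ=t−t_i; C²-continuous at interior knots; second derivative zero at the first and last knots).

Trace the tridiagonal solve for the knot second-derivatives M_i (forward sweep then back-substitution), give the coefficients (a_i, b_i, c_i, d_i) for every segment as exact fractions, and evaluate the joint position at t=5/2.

Δ: Δ0=-7, Δ1=7/2, Δ2=-8
row 1: diag=6, rhs=63; c'=1/3, d'=21/2
row 2: denom=6−2·1/3=16/3; d'=(-69−2·21/2)/(16/3)=-135/8
back: M2=-135/8
back: M1=21/2−1/3·-135/8=129/8
M: M0=0, M1=129/8, M2=-135/8, M3=0
seg 0: a=3, c=M0/2=0, d=(M1−M0)/(6·1)=43/16, b=Δ0−h0·(2M0+M1)/6=-155/16
seg 1: a=-4, c=M1/2=129/16, d=(M2−M1)/(6·2)=-11/4, b=Δ1−h1·(2M1+M2)/6=-13/8
seg 2: a=3, c=M2/2=-135/16, d=(M3−M2)/(6·1)=45/16, b=Δ2−h2·(2M2+M3)/6=-19/8
t_q=5/2 → seg 1, τ=3/2; S=-4+-13/8·τ+129/16·τ²+-11/4·τ³=155/64

  seg 0: a=3 b=-155/16 c=0 d=43/16
  seg 1: a=-4 b=-13/8 c=129/16 d=-11/4
  seg 2: a=3 b=-19/8 c=-135/16 d=45/16
S(5/2) = 155/64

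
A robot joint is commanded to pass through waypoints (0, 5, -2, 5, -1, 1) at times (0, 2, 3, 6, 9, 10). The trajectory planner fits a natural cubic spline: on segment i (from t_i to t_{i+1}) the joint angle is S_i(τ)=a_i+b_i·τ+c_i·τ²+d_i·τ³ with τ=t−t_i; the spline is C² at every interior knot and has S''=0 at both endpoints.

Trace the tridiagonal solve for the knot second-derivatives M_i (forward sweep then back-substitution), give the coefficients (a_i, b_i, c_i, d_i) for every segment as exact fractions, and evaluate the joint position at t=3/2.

Δ: Δ0=5/2, Δ1=-7, Δ2=7/3, Δ3=-2, Δ4=2
row 1: diag=6, rhs=-57; c'=1/6, d'=-19/2
row 2: denom=8−1·1/6=47/6; d'=(56−1·-19/2)/(47/6)=393/47
row 3: denom=12−3·18/47=510/47; d'=(-26−3·393/47)/(510/47)=-2401/510
row 4: denom=8−3·47/170=1219/170; d'=(24−3·-2401/510)/(1219/170)=6481/1219
back: M4=6481/1219
back: M3=-2401/510−47/170·6481/1219=-22592/3657
back: M2=393/47−18/47·-22592/3657=13077/1219
back: M1=-19/2−1/6·13077/1219=-13760/1219
M: M0=0, M1=-13760/1219, M2=13077/1219, M3=-22592/3657, M4=6481/1219, M5=0
seg 0: a=0, c=M0/2=0, d=(M1−M0)/(6·2)=-3440/3657, b=Δ0−h0·(2M0+M1)/6=45805/7314
seg 1: a=5, c=M1/2=-6880/1219, d=(M2−M1)/(6·1)=26837/7314, b=Δ1−h1·(2M1+M2)/6=-36755/7314
seg 2: a=-2, c=M2/2=13077/2438, d=(M3−M2)/(6·3)=-61823/65826, b=Δ2−h2·(2M2+M3)/6=-19402/3657
seg 3: a=5, c=M3/2=-11296/3657, d=(M4−M3)/(6·3)=42035/65826, b=Δ3−h3·(2M3+M4)/6=11113/7314
seg 4: a=-1, c=M4/2=6481/2438, d=(M5−M4)/(6·1)=-6481/7314, b=Δ4−h4·(2M4+M5)/6=833/3657
t_q=3/2 → seg 0, τ=3/2; S=0+45805/7314·τ+0·τ²+-3440/3657·τ³=30325/4876

  seg 0: a=0 b=45805/7314 c=0 d=-3440/3657
  seg 1: a=5 b=-36755/7314 c=-6880/1219 d=26837/7314
  seg 2: a=-2 b=-19402/3657 c=13077/2438 d=-61823/65826
  seg 3: a=5 b=11113/7314 c=-11296/3657 d=42035/65826
  seg 4: a=-1 b=833/3657 c=6481/2438 d=-6481/7314
S(3/2) = 30325/4876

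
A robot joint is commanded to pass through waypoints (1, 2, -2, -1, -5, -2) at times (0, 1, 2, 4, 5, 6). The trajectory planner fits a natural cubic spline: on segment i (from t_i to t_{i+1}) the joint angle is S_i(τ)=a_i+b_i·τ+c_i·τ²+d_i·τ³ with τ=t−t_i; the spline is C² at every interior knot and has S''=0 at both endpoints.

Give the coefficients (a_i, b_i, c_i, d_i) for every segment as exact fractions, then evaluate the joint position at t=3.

Δ: Δ0=1, Δ1=-4, Δ2=1/2, Δ3=-4, Δ4=3
row 1: diag=4, rhs=-30; c'=1/4, d'=-15/2
row 2: denom=6−1·1/4=23/4; d'=(27−1·-15/2)/(23/4)=6
row 3: denom=6−2·8/23=122/23; d'=(-27−2·6)/(122/23)=-897/122
row 4: denom=4−1·23/122=465/122; d'=(42−1·-897/122)/(465/122)=2007/155
back: M4=2007/155
back: M3=-897/122−23/122·2007/155=-1518/155
back: M2=6−8/23·-1518/155=1458/155
back: M1=-15/2−1/4·1458/155=-1527/155
M: M0=0, M1=-1527/155, M2=1458/155, M3=-1518/155, M4=2007/155, M5=0
seg 0: a=1, c=M0/2=0, d=(M1−M0)/(6·1)=-509/310, b=Δ0−h0·(2M0+M1)/6=819/310
seg 1: a=2, c=M1/2=-1527/310, d=(M2−M1)/(6·1)=199/62, b=Δ1−h1·(2M1+M2)/6=-354/155
seg 2: a=-2, c=M2/2=729/155, d=(M3−M2)/(6·2)=-8/5, b=Δ2−h2·(2M2+M3)/6=-777/310
seg 3: a=-1, c=M3/2=-759/155, d=(M4−M3)/(6·1)=235/62, b=Δ3−h3·(2M3+M4)/6=-897/310
seg 4: a=-5, c=M4/2=2007/310, d=(M5−M4)/(6·1)=-669/310, b=Δ4−h4·(2M4+M5)/6=-204/155
t_q=3 → seg 2, τ=1; S=-2+-777/310·τ+729/155·τ²+-8/5·τ³=-87/62

  seg 0: a=1 b=819/310 c=0 d=-509/310
  seg 1: a=2 b=-354/155 c=-1527/310 d=199/62
  seg 2: a=-2 b=-777/310 c=729/155 d=-8/5
  seg 3: a=-1 b=-897/310 c=-759/155 d=235/62
  seg 4: a=-5 b=-204/155 c=2007/310 d=-669/310
S(3) = -87/62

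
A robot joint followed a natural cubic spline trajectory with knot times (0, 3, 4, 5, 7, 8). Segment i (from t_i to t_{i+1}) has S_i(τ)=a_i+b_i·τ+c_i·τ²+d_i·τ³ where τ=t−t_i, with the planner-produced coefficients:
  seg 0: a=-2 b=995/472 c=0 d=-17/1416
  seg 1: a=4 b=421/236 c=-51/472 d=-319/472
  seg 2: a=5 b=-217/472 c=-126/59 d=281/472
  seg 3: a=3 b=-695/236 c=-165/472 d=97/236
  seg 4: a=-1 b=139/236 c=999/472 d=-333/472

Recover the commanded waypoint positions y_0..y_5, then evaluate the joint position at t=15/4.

y_0=-2 y_1=4 y_2=5 y_3=3 y_4=-1 y_5=1
S(15/4) = 150799/30208

y_0 = S_0(0) = a_0 = -2
y_1 = S_1(0) = a_1 = 4
y_2 = S_2(0) = a_2 = 5
y_3 = S_3(0) = a_3 = 3
y_4 = S_4(0) = a_4 = -1
y_5 = S_4(1) = 1
t_q=15/4 is in segment 1 (τ=3/4); S_1(τ)=150799/30208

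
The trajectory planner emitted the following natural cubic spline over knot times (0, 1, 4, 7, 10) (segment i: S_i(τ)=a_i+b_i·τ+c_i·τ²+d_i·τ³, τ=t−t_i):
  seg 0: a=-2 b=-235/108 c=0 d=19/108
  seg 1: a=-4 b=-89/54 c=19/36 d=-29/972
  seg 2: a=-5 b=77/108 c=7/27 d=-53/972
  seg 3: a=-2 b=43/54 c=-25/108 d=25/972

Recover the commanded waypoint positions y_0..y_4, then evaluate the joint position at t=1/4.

y_0 = S_0(0) = a_0 = -2
y_1 = S_1(0) = a_1 = -4
y_2 = S_2(0) = a_2 = -5
y_3 = S_3(0) = a_3 = -2
y_4 = S_3(3) = -1
t_q=1/4 is in segment 0 (τ=1/4); S_0(τ)=-5855/2304

y_0=-2 y_1=-4 y_2=-5 y_3=-2 y_4=-1
S(1/4) = -5855/2304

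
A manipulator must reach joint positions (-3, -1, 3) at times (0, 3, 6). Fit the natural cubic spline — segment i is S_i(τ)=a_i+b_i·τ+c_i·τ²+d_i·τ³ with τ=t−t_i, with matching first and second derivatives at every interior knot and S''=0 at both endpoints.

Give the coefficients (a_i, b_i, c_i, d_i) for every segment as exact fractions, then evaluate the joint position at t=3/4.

  seg 0: a=-3 b=1/2 c=0 d=1/54
  seg 1: a=-1 b=1 c=1/6 d=-1/54
S(3/4) = -335/128

Δ: Δ0=2/3, Δ1=4/3
row 1: diag=12, rhs=4; c'=1/4, d'=1/3
back: M1=1/3
M: M0=0, M1=1/3, M2=0
seg 0: a=-3, c=M0/2=0, d=(M1−M0)/(6·3)=1/54, b=Δ0−h0·(2M0+M1)/6=1/2
seg 1: a=-1, c=M1/2=1/6, d=(M2−M1)/(6·3)=-1/54, b=Δ1−h1·(2M1+M2)/6=1
t_q=3/4 → seg 0, τ=3/4; S=-3+1/2·τ+0·τ²+1/54·τ³=-335/128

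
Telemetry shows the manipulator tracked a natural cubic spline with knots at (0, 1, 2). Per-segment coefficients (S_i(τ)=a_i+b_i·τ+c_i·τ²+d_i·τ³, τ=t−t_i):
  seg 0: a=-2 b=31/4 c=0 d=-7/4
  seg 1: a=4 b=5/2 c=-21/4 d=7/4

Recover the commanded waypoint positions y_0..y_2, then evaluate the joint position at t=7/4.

y_0=-2 y_1=4 y_2=3
S(7/4) = 937/256

y_0 = S_0(0) = a_0 = -2
y_1 = S_1(0) = a_1 = 4
y_2 = S_1(1) = 3
t_q=7/4 is in segment 1 (τ=3/4); S_1(τ)=937/256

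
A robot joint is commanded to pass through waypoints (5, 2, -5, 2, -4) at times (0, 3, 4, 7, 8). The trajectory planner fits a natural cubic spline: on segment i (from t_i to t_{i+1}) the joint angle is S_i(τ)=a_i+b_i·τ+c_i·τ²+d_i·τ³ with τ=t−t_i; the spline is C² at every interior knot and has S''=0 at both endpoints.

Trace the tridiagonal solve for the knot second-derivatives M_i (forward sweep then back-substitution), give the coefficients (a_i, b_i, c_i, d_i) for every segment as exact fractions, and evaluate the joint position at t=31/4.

Δ: Δ0=-1, Δ1=-7, Δ2=7/3, Δ3=-6
row 1: diag=8, rhs=-36; c'=1/8, d'=-9/2
row 2: denom=8−1·1/8=63/8; d'=(56−1·-9/2)/(63/8)=484/63
row 3: denom=8−3·8/21=48/7; d'=(-50−3·484/63)/(48/7)=-767/72
back: M3=-767/72
back: M2=484/63−8/21·-767/72=317/27
back: M1=-9/2−1/8·317/27=-1289/216
M: M0=0, M1=-1289/216, M2=317/27, M3=-767/72, M4=0
seg 0: a=5, c=M0/2=0, d=(M1−M0)/(6·3)=-1289/3888, b=Δ0−h0·(2M0+M1)/6=857/432
seg 1: a=2, c=M1/2=-1289/432, d=(M2−M1)/(6·1)=425/144, b=Δ1−h1·(2M1+M2)/6=-1505/216
seg 2: a=-5, c=M2/2=317/54, d=(M3−M2)/(6·3)=-4837/3888, b=Δ2−h2·(2M2+M3)/6=-1763/432
seg 3: a=2, c=M3/2=-767/144, d=(M4−M3)/(6·1)=767/432, b=Δ3−h3·(2M3+M4)/6=-529/216
t_q=31/4 → seg 3, τ=3/4; S=2+-529/216·τ+-767/144·τ²+767/432·τ³=-19205/9216

  seg 0: a=5 b=857/432 c=0 d=-1289/3888
  seg 1: a=2 b=-1505/216 c=-1289/432 d=425/144
  seg 2: a=-5 b=-1763/432 c=317/54 d=-4837/3888
  seg 3: a=2 b=-529/216 c=-767/144 d=767/432
S(31/4) = -19205/9216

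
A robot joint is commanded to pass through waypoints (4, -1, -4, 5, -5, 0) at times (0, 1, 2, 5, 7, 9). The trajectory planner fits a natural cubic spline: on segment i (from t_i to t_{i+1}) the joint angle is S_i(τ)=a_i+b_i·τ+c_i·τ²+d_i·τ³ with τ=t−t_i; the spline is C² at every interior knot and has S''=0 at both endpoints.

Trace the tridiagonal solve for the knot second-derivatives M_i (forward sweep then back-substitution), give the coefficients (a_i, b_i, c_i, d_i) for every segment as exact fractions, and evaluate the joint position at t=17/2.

  seg 0: a=4 b=-10719/2068 c=0 d=379/2068
  seg 1: a=-1 b=-4791/1034 c=1137/2068 d=2241/2068
  seg 2: a=-4 b=-585/2068 c=1965/517 d=-5597/6204
  seg 3: a=5 b=-1899/1034 c=-8931/2068 d=1415/1034
  seg 4: a=-5 b=-2781/1034 c=8049/2068 d=-2683/4136
S(17/2) = -81605/33088

Δ: Δ0=-5, Δ1=-3, Δ2=3, Δ3=-5, Δ4=5/2
row 1: diag=4, rhs=12; c'=1/4, d'=3
row 2: denom=8−1·1/4=31/4; d'=(36−1·3)/(31/4)=132/31
row 3: denom=10−3·12/31=274/31; d'=(-48−3·132/31)/(274/31)=-942/137
row 4: denom=8−2·31/137=1034/137; d'=(45−2·-942/137)/(1034/137)=8049/1034
back: M4=8049/1034
back: M3=-942/137−31/137·8049/1034=-8931/1034
back: M2=132/31−12/31·-8931/1034=3930/517
back: M1=3−1/4·3930/517=1137/1034
M: M0=0, M1=1137/1034, M2=3930/517, M3=-8931/1034, M4=8049/1034, M5=0
seg 0: a=4, c=M0/2=0, d=(M1−M0)/(6·1)=379/2068, b=Δ0−h0·(2M0+M1)/6=-10719/2068
seg 1: a=-1, c=M1/2=1137/2068, d=(M2−M1)/(6·1)=2241/2068, b=Δ1−h1·(2M1+M2)/6=-4791/1034
seg 2: a=-4, c=M2/2=1965/517, d=(M3−M2)/(6·3)=-5597/6204, b=Δ2−h2·(2M2+M3)/6=-585/2068
seg 3: a=5, c=M3/2=-8931/2068, d=(M4−M3)/(6·2)=1415/1034, b=Δ3−h3·(2M3+M4)/6=-1899/1034
seg 4: a=-5, c=M4/2=8049/2068, d=(M5−M4)/(6·2)=-2683/4136, b=Δ4−h4·(2M4+M5)/6=-2781/1034
t_q=17/2 → seg 4, τ=3/2; S=-5+-2781/1034·τ+8049/2068·τ²+-2683/4136·τ³=-81605/33088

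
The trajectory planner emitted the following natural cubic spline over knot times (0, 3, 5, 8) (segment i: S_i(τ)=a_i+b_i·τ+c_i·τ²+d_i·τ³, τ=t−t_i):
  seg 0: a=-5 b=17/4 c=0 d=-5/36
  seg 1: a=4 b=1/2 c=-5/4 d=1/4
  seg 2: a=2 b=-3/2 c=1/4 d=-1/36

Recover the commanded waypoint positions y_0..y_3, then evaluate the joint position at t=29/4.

y_0=-5 y_1=4 y_2=2 y_3=-1
S(29/4) = -109/256

y_0 = S_0(0) = a_0 = -5
y_1 = S_1(0) = a_1 = 4
y_2 = S_2(0) = a_2 = 2
y_3 = S_2(3) = -1
t_q=29/4 is in segment 2 (τ=9/4); S_2(τ)=-109/256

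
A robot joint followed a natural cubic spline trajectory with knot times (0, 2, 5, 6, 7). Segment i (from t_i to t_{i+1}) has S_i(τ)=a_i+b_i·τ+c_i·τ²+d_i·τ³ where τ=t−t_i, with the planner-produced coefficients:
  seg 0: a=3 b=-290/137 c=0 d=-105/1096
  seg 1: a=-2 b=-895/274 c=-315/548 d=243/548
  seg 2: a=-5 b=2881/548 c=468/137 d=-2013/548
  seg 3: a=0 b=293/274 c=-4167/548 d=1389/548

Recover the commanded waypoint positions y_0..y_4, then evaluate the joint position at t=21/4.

y_0=3 y_1=-2 y_2=-5 y_3=0 y_4=-4
S(21/4) = -123789/35072

y_0 = S_0(0) = a_0 = 3
y_1 = S_1(0) = a_1 = -2
y_2 = S_2(0) = a_2 = -5
y_3 = S_3(0) = a_3 = 0
y_4 = S_3(1) = -4
t_q=21/4 is in segment 2 (τ=1/4); S_2(τ)=-123789/35072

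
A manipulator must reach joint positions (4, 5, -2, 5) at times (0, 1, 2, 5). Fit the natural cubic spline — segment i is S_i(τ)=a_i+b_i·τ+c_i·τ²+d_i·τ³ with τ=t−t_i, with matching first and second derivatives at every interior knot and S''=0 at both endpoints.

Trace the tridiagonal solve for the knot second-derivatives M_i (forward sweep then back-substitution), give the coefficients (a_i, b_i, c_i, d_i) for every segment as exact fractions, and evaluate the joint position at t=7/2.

Δ: Δ0=1, Δ1=-7, Δ2=7/3
row 1: diag=4, rhs=-48; c'=1/4, d'=-12
row 2: denom=8−1·1/4=31/4; d'=(56−1·-12)/(31/4)=272/31
back: M2=272/31
back: M1=-12−1/4·272/31=-440/31
M: M0=0, M1=-440/31, M2=272/31, M3=0
seg 0: a=4, c=M0/2=0, d=(M1−M0)/(6·1)=-220/93, b=Δ0−h0·(2M0+M1)/6=313/93
seg 1: a=5, c=M1/2=-220/31, d=(M2−M1)/(6·1)=356/93, b=Δ1−h1·(2M1+M2)/6=-347/93
seg 2: a=-2, c=M2/2=136/31, d=(M3−M2)/(6·3)=-136/279, b=Δ2−h2·(2M2+M3)/6=-599/93
t_q=7/2 → seg 2, τ=3/2; S=-2+-599/93·τ+136/31·τ²+-136/279·τ³=-213/62

  seg 0: a=4 b=313/93 c=0 d=-220/93
  seg 1: a=5 b=-347/93 c=-220/31 d=356/93
  seg 2: a=-2 b=-599/93 c=136/31 d=-136/279
S(7/2) = -213/62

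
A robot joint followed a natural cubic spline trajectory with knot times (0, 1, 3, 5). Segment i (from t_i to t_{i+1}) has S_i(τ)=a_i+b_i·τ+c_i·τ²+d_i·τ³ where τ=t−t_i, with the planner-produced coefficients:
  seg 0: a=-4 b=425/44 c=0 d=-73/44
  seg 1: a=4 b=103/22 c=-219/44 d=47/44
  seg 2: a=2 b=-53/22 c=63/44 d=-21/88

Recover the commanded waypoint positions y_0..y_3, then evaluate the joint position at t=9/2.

y_0=-4 y_1=4 y_2=2 y_3=1
S(9/2) = 565/704

y_0 = S_0(0) = a_0 = -4
y_1 = S_1(0) = a_1 = 4
y_2 = S_2(0) = a_2 = 2
y_3 = S_2(2) = 1
t_q=9/2 is in segment 2 (τ=3/2); S_2(τ)=565/704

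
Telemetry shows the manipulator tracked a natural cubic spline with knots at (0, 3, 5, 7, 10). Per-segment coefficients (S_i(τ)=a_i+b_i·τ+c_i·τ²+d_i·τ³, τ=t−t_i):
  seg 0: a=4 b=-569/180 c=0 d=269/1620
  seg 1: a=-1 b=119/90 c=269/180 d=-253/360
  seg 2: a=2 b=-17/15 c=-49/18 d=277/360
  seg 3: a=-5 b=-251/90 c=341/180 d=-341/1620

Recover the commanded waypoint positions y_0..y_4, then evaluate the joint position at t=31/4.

y_0 = S_0(0) = a_0 = 4
y_1 = S_1(0) = a_1 = -1
y_2 = S_2(0) = a_2 = 2
y_3 = S_3(0) = a_3 = -5
y_4 = S_3(3) = -2
t_q=31/4 is in segment 3 (τ=3/4); S_3(τ)=-7827/1280

y_0=4 y_1=-1 y_2=2 y_3=-5 y_4=-2
S(31/4) = -7827/1280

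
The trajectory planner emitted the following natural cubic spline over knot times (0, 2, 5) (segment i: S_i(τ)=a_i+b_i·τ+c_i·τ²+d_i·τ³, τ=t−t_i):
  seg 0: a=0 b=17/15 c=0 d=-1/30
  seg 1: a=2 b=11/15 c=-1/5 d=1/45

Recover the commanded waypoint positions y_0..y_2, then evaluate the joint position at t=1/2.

y_0 = S_0(0) = a_0 = 0
y_1 = S_1(0) = a_1 = 2
y_2 = S_1(3) = 3
t_q=1/2 is in segment 0 (τ=1/2); S_0(τ)=9/16

y_0=0 y_1=2 y_2=3
S(1/2) = 9/16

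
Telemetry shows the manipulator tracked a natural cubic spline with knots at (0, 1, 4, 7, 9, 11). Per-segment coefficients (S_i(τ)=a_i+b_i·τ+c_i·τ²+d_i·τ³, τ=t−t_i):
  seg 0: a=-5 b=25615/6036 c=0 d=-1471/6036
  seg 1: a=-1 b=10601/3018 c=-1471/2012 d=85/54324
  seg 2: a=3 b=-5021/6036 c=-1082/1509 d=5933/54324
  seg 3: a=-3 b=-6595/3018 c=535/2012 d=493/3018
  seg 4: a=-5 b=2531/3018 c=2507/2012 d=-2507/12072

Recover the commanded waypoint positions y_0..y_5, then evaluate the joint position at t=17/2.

y_0 = S_0(0) = a_0 = -5
y_1 = S_1(0) = a_1 = -1
y_2 = S_2(0) = a_2 = 3
y_3 = S_3(0) = a_3 = -3
y_4 = S_4(0) = a_4 = -5
y_5 = S_4(2) = 0
t_q=17/2 is in segment 3 (τ=3/2); S_3(τ)=-5159/1006

y_0=-5 y_1=-1 y_2=3 y_3=-3 y_4=-5 y_5=0
S(17/2) = -5159/1006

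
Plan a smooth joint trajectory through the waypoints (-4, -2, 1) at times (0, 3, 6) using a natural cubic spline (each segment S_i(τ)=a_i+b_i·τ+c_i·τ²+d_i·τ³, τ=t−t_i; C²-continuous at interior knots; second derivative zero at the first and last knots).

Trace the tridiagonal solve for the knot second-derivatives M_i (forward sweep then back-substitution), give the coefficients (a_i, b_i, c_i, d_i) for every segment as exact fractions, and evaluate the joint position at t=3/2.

  seg 0: a=-4 b=7/12 c=0 d=1/108
  seg 1: a=-2 b=5/6 c=1/12 d=-1/108
S(3/2) = -99/32

Δ: Δ0=2/3, Δ1=1
row 1: diag=12, rhs=2; c'=1/4, d'=1/6
back: M1=1/6
M: M0=0, M1=1/6, M2=0
seg 0: a=-4, c=M0/2=0, d=(M1−M0)/(6·3)=1/108, b=Δ0−h0·(2M0+M1)/6=7/12
seg 1: a=-2, c=M1/2=1/12, d=(M2−M1)/(6·3)=-1/108, b=Δ1−h1·(2M1+M2)/6=5/6
t_q=3/2 → seg 0, τ=3/2; S=-4+7/12·τ+0·τ²+1/108·τ³=-99/32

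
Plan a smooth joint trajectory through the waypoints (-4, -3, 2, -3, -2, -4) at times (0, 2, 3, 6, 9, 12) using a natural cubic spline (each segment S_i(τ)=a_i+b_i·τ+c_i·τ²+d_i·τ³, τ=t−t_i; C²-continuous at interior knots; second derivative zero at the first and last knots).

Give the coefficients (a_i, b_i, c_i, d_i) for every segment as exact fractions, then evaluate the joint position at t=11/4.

Δ: Δ0=1/2, Δ1=5, Δ2=-5/3, Δ3=1/3, Δ4=-2/3
row 1: diag=6, rhs=27; c'=1/6, d'=9/2
row 2: denom=8−1·1/6=47/6; d'=(-40−1·9/2)/(47/6)=-267/47
row 3: denom=12−3·18/47=510/47; d'=(12−3·-267/47)/(510/47)=91/34
row 4: denom=12−3·47/170=1899/170; d'=(-6−3·91/34)/(1899/170)=-265/211
back: M4=-265/211
back: M3=91/34−47/170·-265/211=638/211
back: M2=-267/47−18/47·638/211=-1443/211
back: M1=9/2−1/6·-1443/211=1190/211
M: M0=0, M1=1190/211, M2=-1443/211, M3=638/211, M4=-265/211, M5=0
seg 0: a=-4, c=M0/2=0, d=(M1−M0)/(6·2)=595/1266, b=Δ0−h0·(2M0+M1)/6=-1747/1266
seg 1: a=-3, c=M1/2=595/211, d=(M2−M1)/(6·1)=-2633/1266, b=Δ1−h1·(2M1+M2)/6=5393/1266
seg 2: a=2, c=M2/2=-1443/422, d=(M3−M2)/(6·3)=2081/3798, b=Δ2−h2·(2M2+M3)/6=2317/633
seg 3: a=-3, c=M3/2=319/211, d=(M4−M3)/(6·3)=-301/1266, b=Δ3−h3·(2M3+M4)/6=-2611/1266
seg 4: a=-2, c=M4/2=-265/422, d=(M5−M4)/(6·3)=265/3798, b=Δ4−h4·(2M4+M5)/6=373/633
t_q=11/4 → seg 1, τ=3/4; S=-3+5393/1266·τ+595/211·τ²+-2633/1266·τ³=24407/27008

  seg 0: a=-4 b=-1747/1266 c=0 d=595/1266
  seg 1: a=-3 b=5393/1266 c=595/211 d=-2633/1266
  seg 2: a=2 b=2317/633 c=-1443/422 d=2081/3798
  seg 3: a=-3 b=-2611/1266 c=319/211 d=-301/1266
  seg 4: a=-2 b=373/633 c=-265/422 d=265/3798
S(11/4) = 24407/27008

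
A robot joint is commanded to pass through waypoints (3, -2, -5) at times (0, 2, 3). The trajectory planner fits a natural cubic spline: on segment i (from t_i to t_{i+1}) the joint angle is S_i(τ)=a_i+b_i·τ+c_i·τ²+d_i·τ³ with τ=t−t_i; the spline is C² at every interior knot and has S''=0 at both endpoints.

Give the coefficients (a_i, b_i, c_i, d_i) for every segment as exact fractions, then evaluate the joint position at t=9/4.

  seg 0: a=3 b=-7/3 c=0 d=-1/24
  seg 1: a=-2 b=-17/6 c=-1/4 d=1/12
S(9/4) = -697/256

Δ: Δ0=-5/2, Δ1=-3
row 1: diag=6, rhs=-3; c'=1/6, d'=-1/2
back: M1=-1/2
M: M0=0, M1=-1/2, M2=0
seg 0: a=3, c=M0/2=0, d=(M1−M0)/(6·2)=-1/24, b=Δ0−h0·(2M0+M1)/6=-7/3
seg 1: a=-2, c=M1/2=-1/4, d=(M2−M1)/(6·1)=1/12, b=Δ1−h1·(2M1+M2)/6=-17/6
t_q=9/4 → seg 1, τ=1/4; S=-2+-17/6·τ+-1/4·τ²+1/12·τ³=-697/256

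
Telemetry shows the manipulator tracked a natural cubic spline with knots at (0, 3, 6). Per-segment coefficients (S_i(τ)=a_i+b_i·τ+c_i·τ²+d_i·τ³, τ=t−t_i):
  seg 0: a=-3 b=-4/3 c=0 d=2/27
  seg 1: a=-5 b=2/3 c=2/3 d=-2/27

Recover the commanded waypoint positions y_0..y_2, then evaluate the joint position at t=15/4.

y_0=-3 y_1=-5 y_2=1
S(15/4) = -133/32

y_0 = S_0(0) = a_0 = -3
y_1 = S_1(0) = a_1 = -5
y_2 = S_1(3) = 1
t_q=15/4 is in segment 1 (τ=3/4); S_1(τ)=-133/32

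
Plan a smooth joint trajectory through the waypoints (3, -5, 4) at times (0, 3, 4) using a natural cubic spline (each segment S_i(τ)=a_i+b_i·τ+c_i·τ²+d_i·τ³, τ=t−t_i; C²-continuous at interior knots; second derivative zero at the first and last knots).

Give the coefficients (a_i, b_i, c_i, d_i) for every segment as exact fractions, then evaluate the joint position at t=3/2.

  seg 0: a=3 b=-169/24 c=0 d=35/72
  seg 1: a=-5 b=73/12 c=35/8 d=-35/24
S(3/2) = -379/64

Δ: Δ0=-8/3, Δ1=9
row 1: diag=8, rhs=70; c'=1/8, d'=35/4
back: M1=35/4
M: M0=0, M1=35/4, M2=0
seg 0: a=3, c=M0/2=0, d=(M1−M0)/(6·3)=35/72, b=Δ0−h0·(2M0+M1)/6=-169/24
seg 1: a=-5, c=M1/2=35/8, d=(M2−M1)/(6·1)=-35/24, b=Δ1−h1·(2M1+M2)/6=73/12
t_q=3/2 → seg 0, τ=3/2; S=3+-169/24·τ+0·τ²+35/72·τ³=-379/64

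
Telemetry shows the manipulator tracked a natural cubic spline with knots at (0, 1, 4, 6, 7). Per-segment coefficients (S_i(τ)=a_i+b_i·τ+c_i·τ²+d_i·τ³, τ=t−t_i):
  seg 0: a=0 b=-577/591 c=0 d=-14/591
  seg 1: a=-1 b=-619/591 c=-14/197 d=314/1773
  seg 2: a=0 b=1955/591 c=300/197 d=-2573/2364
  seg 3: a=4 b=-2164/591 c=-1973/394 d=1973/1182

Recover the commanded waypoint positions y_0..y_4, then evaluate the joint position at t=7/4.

y_0 = S_0(0) = a_0 = 0
y_1 = S_1(0) = a_1 = -1
y_2 = S_2(0) = a_2 = 0
y_3 = S_3(0) = a_3 = 4
y_4 = S_3(1) = -3
t_q=7/4 is in segment 1 (τ=3/4); S_1(τ)=-11037/6304

y_0=0 y_1=-1 y_2=0 y_3=4 y_4=-3
S(7/4) = -11037/6304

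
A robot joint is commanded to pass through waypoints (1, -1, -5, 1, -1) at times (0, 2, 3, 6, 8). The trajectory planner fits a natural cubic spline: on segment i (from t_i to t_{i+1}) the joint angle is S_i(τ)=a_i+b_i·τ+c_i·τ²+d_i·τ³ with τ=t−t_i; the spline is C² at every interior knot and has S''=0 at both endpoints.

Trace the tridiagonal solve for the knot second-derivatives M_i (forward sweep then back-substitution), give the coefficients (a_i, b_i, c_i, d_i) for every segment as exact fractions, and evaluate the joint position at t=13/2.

  seg 0: a=1 b=37/104 c=0 d=-141/416
  seg 1: a=-1 b=-193/52 c=-423/208 d=363/208
  seg 2: a=-5 b=-529/208 c=333/104 d=-9/16
  seg 3: a=1 b=77/52 c=-387/208 d=129/416
S(13/2) = 4373/3328

Δ: Δ0=-1, Δ1=-4, Δ2=2, Δ3=-1
row 1: diag=6, rhs=-18; c'=1/6, d'=-3
row 2: denom=8−1·1/6=47/6; d'=(36−1·-3)/(47/6)=234/47
row 3: denom=10−3·18/47=416/47; d'=(-18−3·234/47)/(416/47)=-387/104
back: M3=-387/104
back: M2=234/47−18/47·-387/104=333/52
back: M1=-3−1/6·333/52=-423/104
M: M0=0, M1=-423/104, M2=333/52, M3=-387/104, M4=0
seg 0: a=1, c=M0/2=0, d=(M1−M0)/(6·2)=-141/416, b=Δ0−h0·(2M0+M1)/6=37/104
seg 1: a=-1, c=M1/2=-423/208, d=(M2−M1)/(6·1)=363/208, b=Δ1−h1·(2M1+M2)/6=-193/52
seg 2: a=-5, c=M2/2=333/104, d=(M3−M2)/(6·3)=-9/16, b=Δ2−h2·(2M2+M3)/6=-529/208
seg 3: a=1, c=M3/2=-387/208, d=(M4−M3)/(6·2)=129/416, b=Δ3−h3·(2M3+M4)/6=77/52
t_q=13/2 → seg 3, τ=1/2; S=1+77/52·τ+-387/208·τ²+129/416·τ³=4373/3328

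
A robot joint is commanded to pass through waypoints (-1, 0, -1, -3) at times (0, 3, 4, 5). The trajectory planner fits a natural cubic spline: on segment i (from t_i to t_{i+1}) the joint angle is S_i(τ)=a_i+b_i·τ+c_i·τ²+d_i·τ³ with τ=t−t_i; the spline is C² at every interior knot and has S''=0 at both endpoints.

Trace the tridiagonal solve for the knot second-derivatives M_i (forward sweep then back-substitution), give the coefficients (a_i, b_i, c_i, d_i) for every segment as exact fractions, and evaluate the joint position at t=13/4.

  seg 0: a=-1 b=70/93 c=0 d=-13/279
  seg 1: a=0 b=-47/93 c=-13/31 d=-7/93
  seg 2: a=-1 b=-146/93 c=-20/31 d=20/93
S(13/4) = -305/1984

Δ: Δ0=1/3, Δ1=-1, Δ2=-2
row 1: diag=8, rhs=-8; c'=1/8, d'=-1
row 2: denom=4−1·1/8=31/8; d'=(-6−1·-1)/(31/8)=-40/31
back: M2=-40/31
back: M1=-1−1/8·-40/31=-26/31
M: M0=0, M1=-26/31, M2=-40/31, M3=0
seg 0: a=-1, c=M0/2=0, d=(M1−M0)/(6·3)=-13/279, b=Δ0−h0·(2M0+M1)/6=70/93
seg 1: a=0, c=M1/2=-13/31, d=(M2−M1)/(6·1)=-7/93, b=Δ1−h1·(2M1+M2)/6=-47/93
seg 2: a=-1, c=M2/2=-20/31, d=(M3−M2)/(6·1)=20/93, b=Δ2−h2·(2M2+M3)/6=-146/93
t_q=13/4 → seg 1, τ=1/4; S=0+-47/93·τ+-13/31·τ²+-7/93·τ³=-305/1984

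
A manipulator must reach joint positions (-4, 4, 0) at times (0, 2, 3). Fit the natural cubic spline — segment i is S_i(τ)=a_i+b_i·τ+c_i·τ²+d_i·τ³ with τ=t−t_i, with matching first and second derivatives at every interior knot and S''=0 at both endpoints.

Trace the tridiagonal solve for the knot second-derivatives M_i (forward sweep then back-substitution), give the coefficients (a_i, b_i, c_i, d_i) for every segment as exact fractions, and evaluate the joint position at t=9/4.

  seg 0: a=-4 b=20/3 c=0 d=-2/3
  seg 1: a=4 b=-4/3 c=-4 d=4/3
S(9/4) = 55/16

Δ: Δ0=4, Δ1=-4
row 1: diag=6, rhs=-48; c'=1/6, d'=-8
back: M1=-8
M: M0=0, M1=-8, M2=0
seg 0: a=-4, c=M0/2=0, d=(M1−M0)/(6·2)=-2/3, b=Δ0−h0·(2M0+M1)/6=20/3
seg 1: a=4, c=M1/2=-4, d=(M2−M1)/(6·1)=4/3, b=Δ1−h1·(2M1+M2)/6=-4/3
t_q=9/4 → seg 1, τ=1/4; S=4+-4/3·τ+-4·τ²+4/3·τ³=55/16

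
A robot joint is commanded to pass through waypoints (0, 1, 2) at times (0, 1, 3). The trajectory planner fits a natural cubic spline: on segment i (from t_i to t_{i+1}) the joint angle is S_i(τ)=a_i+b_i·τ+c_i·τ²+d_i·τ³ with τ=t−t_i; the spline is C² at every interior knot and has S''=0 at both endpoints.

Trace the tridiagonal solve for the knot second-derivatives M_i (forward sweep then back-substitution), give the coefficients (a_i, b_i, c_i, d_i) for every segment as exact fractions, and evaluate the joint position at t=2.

Δ: Δ0=1, Δ1=1/2
row 1: diag=6, rhs=-3; c'=1/3, d'=-1/2
back: M1=-1/2
M: M0=0, M1=-1/2, M2=0
seg 0: a=0, c=M0/2=0, d=(M1−M0)/(6·1)=-1/12, b=Δ0−h0·(2M0+M1)/6=13/12
seg 1: a=1, c=M1/2=-1/4, d=(M2−M1)/(6·2)=1/24, b=Δ1−h1·(2M1+M2)/6=5/6
t_q=2 → seg 1, τ=1; S=1+5/6·τ+-1/4·τ²+1/24·τ³=13/8

  seg 0: a=0 b=13/12 c=0 d=-1/12
  seg 1: a=1 b=5/6 c=-1/4 d=1/24
S(2) = 13/8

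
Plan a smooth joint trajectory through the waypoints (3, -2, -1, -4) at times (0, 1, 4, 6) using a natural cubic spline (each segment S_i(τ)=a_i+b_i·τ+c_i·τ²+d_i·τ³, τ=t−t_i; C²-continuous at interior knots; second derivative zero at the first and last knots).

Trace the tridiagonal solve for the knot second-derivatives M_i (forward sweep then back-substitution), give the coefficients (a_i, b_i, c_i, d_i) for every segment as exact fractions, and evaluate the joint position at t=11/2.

Δ: Δ0=-5, Δ1=1/3, Δ2=-3/2
row 1: diag=8, rhs=32; c'=3/8, d'=4
row 2: denom=10−3·3/8=71/8; d'=(-11−3·4)/(71/8)=-184/71
back: M2=-184/71
back: M1=4−3/8·-184/71=353/71
M: M0=0, M1=353/71, M2=-184/71, M3=0
seg 0: a=3, c=M0/2=0, d=(M1−M0)/(6·1)=353/426, b=Δ0−h0·(2M0+M1)/6=-2483/426
seg 1: a=-2, c=M1/2=353/142, d=(M2−M1)/(6·3)=-179/426, b=Δ1−h1·(2M1+M2)/6=-712/213
seg 2: a=-1, c=M2/2=-92/71, d=(M3−M2)/(6·2)=46/213, b=Δ2−h2·(2M2+M3)/6=97/426
t_q=11/2 → seg 2, τ=3/2; S=-1+97/426·τ+-92/71·τ²+46/213·τ³=-202/71

  seg 0: a=3 b=-2483/426 c=0 d=353/426
  seg 1: a=-2 b=-712/213 c=353/142 d=-179/426
  seg 2: a=-1 b=97/426 c=-92/71 d=46/213
S(11/2) = -202/71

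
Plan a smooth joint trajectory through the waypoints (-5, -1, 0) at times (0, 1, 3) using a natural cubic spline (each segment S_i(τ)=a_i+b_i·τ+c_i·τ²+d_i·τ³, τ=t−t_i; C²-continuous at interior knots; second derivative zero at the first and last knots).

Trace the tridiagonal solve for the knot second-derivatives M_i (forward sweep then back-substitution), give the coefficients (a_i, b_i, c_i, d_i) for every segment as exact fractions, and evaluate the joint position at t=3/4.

Δ: Δ0=4, Δ1=1/2
row 1: diag=6, rhs=-21; c'=1/3, d'=-7/2
back: M1=-7/2
M: M0=0, M1=-7/2, M2=0
seg 0: a=-5, c=M0/2=0, d=(M1−M0)/(6·1)=-7/12, b=Δ0−h0·(2M0+M1)/6=55/12
seg 1: a=-1, c=M1/2=-7/4, d=(M2−M1)/(6·2)=7/24, b=Δ1−h1·(2M1+M2)/6=17/6
t_q=3/4 → seg 0, τ=3/4; S=-5+55/12·τ+0·τ²+-7/12·τ³=-463/256

  seg 0: a=-5 b=55/12 c=0 d=-7/12
  seg 1: a=-1 b=17/6 c=-7/4 d=7/24
S(3/4) = -463/256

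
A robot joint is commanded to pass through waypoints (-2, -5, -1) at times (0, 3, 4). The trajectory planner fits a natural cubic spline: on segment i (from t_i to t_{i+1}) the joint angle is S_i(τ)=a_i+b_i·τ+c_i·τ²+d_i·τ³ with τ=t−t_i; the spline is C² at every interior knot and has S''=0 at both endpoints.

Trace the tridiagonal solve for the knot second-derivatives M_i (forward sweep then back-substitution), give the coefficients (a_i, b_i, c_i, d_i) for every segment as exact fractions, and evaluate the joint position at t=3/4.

Δ: Δ0=-1, Δ1=4
row 1: diag=8, rhs=30; c'=1/8, d'=15/4
back: M1=15/4
M: M0=0, M1=15/4, M2=0
seg 0: a=-2, c=M0/2=0, d=(M1−M0)/(6·3)=5/24, b=Δ0−h0·(2M0+M1)/6=-23/8
seg 1: a=-5, c=M1/2=15/8, d=(M2−M1)/(6·1)=-5/8, b=Δ1−h1·(2M1+M2)/6=11/4
t_q=3/4 → seg 0, τ=3/4; S=-2+-23/8·τ+0·τ²+5/24·τ³=-2083/512

  seg 0: a=-2 b=-23/8 c=0 d=5/24
  seg 1: a=-5 b=11/4 c=15/8 d=-5/8
S(3/4) = -2083/512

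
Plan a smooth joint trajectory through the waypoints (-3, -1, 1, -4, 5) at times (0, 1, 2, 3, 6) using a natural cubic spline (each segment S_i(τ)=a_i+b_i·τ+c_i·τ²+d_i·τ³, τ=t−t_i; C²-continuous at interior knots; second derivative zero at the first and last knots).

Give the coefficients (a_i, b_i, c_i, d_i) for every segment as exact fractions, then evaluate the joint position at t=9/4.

Δ: Δ0=2, Δ1=2, Δ2=-5, Δ3=3
row 1: diag=4, rhs=0; c'=1/4, d'=0
row 2: denom=4−1·1/4=15/4; d'=(-42−1·0)/(15/4)=-56/5
row 3: denom=8−1·4/15=116/15; d'=(48−1·-56/5)/(116/15)=222/29
back: M3=222/29
back: M2=-56/5−4/15·222/29=-384/29
back: M1=0−1/4·-384/29=96/29
M: M0=0, M1=96/29, M2=-384/29, M3=222/29, M4=0
seg 0: a=-3, c=M0/2=0, d=(M1−M0)/(6·1)=16/29, b=Δ0−h0·(2M0+M1)/6=42/29
seg 1: a=-1, c=M1/2=48/29, d=(M2−M1)/(6·1)=-80/29, b=Δ1−h1·(2M1+M2)/6=90/29
seg 2: a=1, c=M2/2=-192/29, d=(M3−M2)/(6·1)=101/29, b=Δ2−h2·(2M2+M3)/6=-54/29
seg 3: a=-4, c=M3/2=111/29, d=(M4−M3)/(6·3)=-37/87, b=Δ3−h3·(2M3+M4)/6=-135/29
t_q=9/4 → seg 2, τ=1/4; S=1+-54/29·τ+-192/29·τ²+101/29·τ³=325/1856

  seg 0: a=-3 b=42/29 c=0 d=16/29
  seg 1: a=-1 b=90/29 c=48/29 d=-80/29
  seg 2: a=1 b=-54/29 c=-192/29 d=101/29
  seg 3: a=-4 b=-135/29 c=111/29 d=-37/87
S(9/4) = 325/1856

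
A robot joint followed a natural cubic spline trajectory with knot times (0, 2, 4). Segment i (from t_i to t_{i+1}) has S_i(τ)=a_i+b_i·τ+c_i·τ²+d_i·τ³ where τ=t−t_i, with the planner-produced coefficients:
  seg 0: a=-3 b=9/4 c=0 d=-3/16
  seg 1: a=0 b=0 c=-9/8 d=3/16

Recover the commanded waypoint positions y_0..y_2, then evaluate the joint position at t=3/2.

y_0=-3 y_1=0 y_2=-3
S(3/2) = -33/128

y_0 = S_0(0) = a_0 = -3
y_1 = S_1(0) = a_1 = 0
y_2 = S_1(2) = -3
t_q=3/2 is in segment 0 (τ=3/2); S_0(τ)=-33/128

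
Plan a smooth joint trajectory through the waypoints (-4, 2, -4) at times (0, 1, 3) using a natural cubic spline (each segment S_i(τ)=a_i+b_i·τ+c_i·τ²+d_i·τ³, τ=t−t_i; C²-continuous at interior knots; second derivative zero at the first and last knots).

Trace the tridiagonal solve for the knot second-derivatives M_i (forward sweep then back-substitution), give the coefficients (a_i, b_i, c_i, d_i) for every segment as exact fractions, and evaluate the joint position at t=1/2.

Δ: Δ0=6, Δ1=-3
row 1: diag=6, rhs=-54; c'=1/3, d'=-9
back: M1=-9
M: M0=0, M1=-9, M2=0
seg 0: a=-4, c=M0/2=0, d=(M1−M0)/(6·1)=-3/2, b=Δ0−h0·(2M0+M1)/6=15/2
seg 1: a=2, c=M1/2=-9/2, d=(M2−M1)/(6·2)=3/4, b=Δ1−h1·(2M1+M2)/6=3
t_q=1/2 → seg 0, τ=1/2; S=-4+15/2·τ+0·τ²+-3/2·τ³=-7/16

  seg 0: a=-4 b=15/2 c=0 d=-3/2
  seg 1: a=2 b=3 c=-9/2 d=3/4
S(1/2) = -7/16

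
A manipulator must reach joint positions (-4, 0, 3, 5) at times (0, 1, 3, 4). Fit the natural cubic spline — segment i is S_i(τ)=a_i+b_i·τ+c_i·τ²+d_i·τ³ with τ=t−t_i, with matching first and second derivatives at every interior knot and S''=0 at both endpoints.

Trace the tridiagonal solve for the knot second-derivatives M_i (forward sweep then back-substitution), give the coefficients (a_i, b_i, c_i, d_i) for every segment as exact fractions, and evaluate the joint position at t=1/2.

  seg 0: a=-4 b=9/2 c=0 d=-1/2
  seg 1: a=0 b=3 c=-3/2 d=3/8
  seg 2: a=3 b=3/2 c=3/4 d=-1/4
S(1/2) = -29/16

Δ: Δ0=4, Δ1=3/2, Δ2=2
row 1: diag=6, rhs=-15; c'=1/3, d'=-5/2
row 2: denom=6−2·1/3=16/3; d'=(3−2·-5/2)/(16/3)=3/2
back: M2=3/2
back: M1=-5/2−1/3·3/2=-3
M: M0=0, M1=-3, M2=3/2, M3=0
seg 0: a=-4, c=M0/2=0, d=(M1−M0)/(6·1)=-1/2, b=Δ0−h0·(2M0+M1)/6=9/2
seg 1: a=0, c=M1/2=-3/2, d=(M2−M1)/(6·2)=3/8, b=Δ1−h1·(2M1+M2)/6=3
seg 2: a=3, c=M2/2=3/4, d=(M3−M2)/(6·1)=-1/4, b=Δ2−h2·(2M2+M3)/6=3/2
t_q=1/2 → seg 0, τ=1/2; S=-4+9/2·τ+0·τ²+-1/2·τ³=-29/16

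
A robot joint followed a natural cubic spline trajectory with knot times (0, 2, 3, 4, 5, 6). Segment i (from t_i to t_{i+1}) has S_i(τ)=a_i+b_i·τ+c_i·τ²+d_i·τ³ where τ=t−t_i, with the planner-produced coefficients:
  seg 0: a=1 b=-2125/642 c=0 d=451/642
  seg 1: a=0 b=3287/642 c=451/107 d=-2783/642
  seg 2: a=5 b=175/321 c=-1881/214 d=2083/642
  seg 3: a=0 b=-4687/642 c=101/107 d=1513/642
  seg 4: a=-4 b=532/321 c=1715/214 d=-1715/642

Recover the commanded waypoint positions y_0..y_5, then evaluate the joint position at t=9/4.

y_0=1 y_1=0 y_2=5 y_3=0 y_4=-4 y_5=3
S(9/4) = 20211/13696

y_0 = S_0(0) = a_0 = 1
y_1 = S_1(0) = a_1 = 0
y_2 = S_2(0) = a_2 = 5
y_3 = S_3(0) = a_3 = 0
y_4 = S_4(0) = a_4 = -4
y_5 = S_4(1) = 3
t_q=9/4 is in segment 1 (τ=1/4); S_1(τ)=20211/13696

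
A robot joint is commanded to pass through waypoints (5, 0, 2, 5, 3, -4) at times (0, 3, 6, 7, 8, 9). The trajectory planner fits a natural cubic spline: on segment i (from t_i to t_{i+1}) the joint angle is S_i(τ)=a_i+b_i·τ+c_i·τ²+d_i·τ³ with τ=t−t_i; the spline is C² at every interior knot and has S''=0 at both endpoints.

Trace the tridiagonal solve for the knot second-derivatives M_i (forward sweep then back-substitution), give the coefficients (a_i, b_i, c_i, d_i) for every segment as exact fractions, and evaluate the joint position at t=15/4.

Δ: Δ0=-5/3, Δ1=2/3, Δ2=3, Δ3=-2, Δ4=-7
row 1: diag=12, rhs=14; c'=1/4, d'=7/6
row 2: denom=8−3·1/4=29/4; d'=(14−3·7/6)/(29/4)=42/29
row 3: denom=4−1·4/29=112/29; d'=(-30−1·42/29)/(112/29)=-57/7
row 4: denom=4−1·29/112=419/112; d'=(-30−1·-57/7)/(419/112)=-2448/419
back: M4=-2448/419
back: M3=-57/7−29/112·-2448/419=-2778/419
back: M2=42/29−4/29·-2778/419=990/419
back: M1=7/6−1/4·990/419=724/1257
M: M0=0, M1=724/1257, M2=990/419, M3=-2778/419, M4=-2448/419, M5=0
seg 0: a=5, c=M0/2=0, d=(M1−M0)/(6·3)=362/11313, b=Δ0−h0·(2M0+M1)/6=-819/419
seg 1: a=0, c=M1/2=362/1257, d=(M2−M1)/(6·3)=1123/11313, b=Δ1−h1·(2M1+M2)/6=-457/419
seg 2: a=2, c=M2/2=495/419, d=(M3−M2)/(6·1)=-628/419, b=Δ2−h2·(2M2+M3)/6=1390/419
seg 3: a=5, c=M3/2=-1389/419, d=(M4−M3)/(6·1)=55/419, b=Δ3−h3·(2M3+M4)/6=496/419
seg 4: a=3, c=M4/2=-1224/419, d=(M5−M4)/(6·1)=408/419, b=Δ4−h4·(2M4+M5)/6=-2117/419
t_q=15/4 → seg 1, τ=3/4; S=0+-457/419·τ+362/1257·τ²+1123/11313·τ³=-16469/26816

  seg 0: a=5 b=-819/419 c=0 d=362/11313
  seg 1: a=0 b=-457/419 c=362/1257 d=1123/11313
  seg 2: a=2 b=1390/419 c=495/419 d=-628/419
  seg 3: a=5 b=496/419 c=-1389/419 d=55/419
  seg 4: a=3 b=-2117/419 c=-1224/419 d=408/419
S(15/4) = -16469/26816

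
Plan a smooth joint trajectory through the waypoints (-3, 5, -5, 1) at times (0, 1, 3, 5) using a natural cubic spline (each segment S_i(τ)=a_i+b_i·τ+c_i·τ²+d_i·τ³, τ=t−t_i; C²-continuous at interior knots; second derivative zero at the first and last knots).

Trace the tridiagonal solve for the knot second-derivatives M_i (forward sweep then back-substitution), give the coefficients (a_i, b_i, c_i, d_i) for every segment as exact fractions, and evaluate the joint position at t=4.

Δ: Δ0=8, Δ1=-5, Δ2=3
row 1: diag=6, rhs=-78; c'=1/3, d'=-13
row 2: denom=8−2·1/3=22/3; d'=(48−2·-13)/(22/3)=111/11
back: M2=111/11
back: M1=-13−1/3·111/11=-180/11
M: M0=0, M1=-180/11, M2=111/11, M3=0
seg 0: a=-3, c=M0/2=0, d=(M1−M0)/(6·1)=-30/11, b=Δ0−h0·(2M0+M1)/6=118/11
seg 1: a=5, c=M1/2=-90/11, d=(M2−M1)/(6·2)=97/44, b=Δ1−h1·(2M1+M2)/6=28/11
seg 2: a=-5, c=M2/2=111/22, d=(M3−M2)/(6·2)=-37/44, b=Δ2−h2·(2M2+M3)/6=-41/11
t_q=4 → seg 2, τ=1; S=-5+-41/11·τ+111/22·τ²+-37/44·τ³=-199/44

  seg 0: a=-3 b=118/11 c=0 d=-30/11
  seg 1: a=5 b=28/11 c=-90/11 d=97/44
  seg 2: a=-5 b=-41/11 c=111/22 d=-37/44
S(4) = -199/44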